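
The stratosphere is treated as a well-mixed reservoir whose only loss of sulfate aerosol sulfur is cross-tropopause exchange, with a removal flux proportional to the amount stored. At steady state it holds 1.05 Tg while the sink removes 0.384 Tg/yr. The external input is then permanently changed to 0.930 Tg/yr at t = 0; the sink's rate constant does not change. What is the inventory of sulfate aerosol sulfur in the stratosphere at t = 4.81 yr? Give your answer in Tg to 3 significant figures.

2.29 Tg

Residence time τ = M₀/F₀ = 2.734 yr. The eventual steady state is M_∞ = M₀·(F₁/F₀) = 1.05 × 0.930/0.384 = 2.5430 Tg.
The anomaly ΔM(t) = M(t) − M_∞ decays as ΔM₀·e^(−t/τ) with ΔM₀ = 1.05 − 2.5430 = −1.493 Tg.
At t = 4.81 yr, e^(−t/τ) = e^(−1.759) = 0.1722, so ΔM = −0.2571 Tg and M = 2.5430 − 0.2571 = 2.2859 Tg.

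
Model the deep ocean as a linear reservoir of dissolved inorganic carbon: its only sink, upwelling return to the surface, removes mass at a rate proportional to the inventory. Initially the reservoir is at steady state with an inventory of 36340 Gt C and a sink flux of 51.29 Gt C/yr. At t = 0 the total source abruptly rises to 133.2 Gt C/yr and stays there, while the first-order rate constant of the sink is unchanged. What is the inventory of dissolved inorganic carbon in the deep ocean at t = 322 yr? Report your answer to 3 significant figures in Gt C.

57500 Gt C

The sink rate constant is k = F₀/M₀ = 51.29/36340 = 0.001411 yr⁻¹.
Solving dM/dt = F₁ − kM with M(0) = M₀ gives M(t) = F₁/k + (M₀ − F₁/k)·e^(−kt).
F₁/k = 133.2/0.001411 = 94375 Gt C; kt = 0.001411 × 322 = 0.4545, e^(−kt) = 0.6348.
M(322) = 94375 + (36340 − 94375) × 0.6348 = 94375 − 36840 = 57535 Gt C.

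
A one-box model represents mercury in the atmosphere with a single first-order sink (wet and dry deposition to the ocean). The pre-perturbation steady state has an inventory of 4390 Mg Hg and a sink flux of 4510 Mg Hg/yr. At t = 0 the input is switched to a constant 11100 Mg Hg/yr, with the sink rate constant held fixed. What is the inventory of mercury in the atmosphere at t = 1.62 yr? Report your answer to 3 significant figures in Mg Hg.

The sink rate constant is k = F₀/M₀ = 4510/4390 = 1.027 yr⁻¹.
Solving dM/dt = F₁ − kM with M(0) = M₀ gives M(t) = F₁/k + (M₀ − F₁/k)·e^(−kt).
F₁/k = 11100/1.027 = 10805 Mg Hg; kt = 1.027 × 1.62 = 1.664, e^(−kt) = 0.1893.
M(1.62) = 10805 + (4390 − 10805) × 0.1893 = 10805 − 1214 = 9590.2 Mg Hg.

9590 Mg Hg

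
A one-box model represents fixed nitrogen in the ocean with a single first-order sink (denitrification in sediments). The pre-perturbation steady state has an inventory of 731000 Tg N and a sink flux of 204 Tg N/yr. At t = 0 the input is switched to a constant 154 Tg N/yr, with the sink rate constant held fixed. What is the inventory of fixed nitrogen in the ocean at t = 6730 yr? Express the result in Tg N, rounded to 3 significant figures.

τ = M₀/F₀ = 731000/204 = 3583 yr; rate constant k = 1/τ.
New steady state M_∞ = F₁/k = F₁·τ = 154 × 3583 = 551830 Tg N.
M(t) = M_∞ + (M₀ − M_∞)·e^(−t/τ); t/τ = 6730/3583 = 1.878, so e^(−t/τ) = 0.1529.
M(t) = 551830 + 179200 × 0.1529 = 579220 Tg N.

579000 Tg N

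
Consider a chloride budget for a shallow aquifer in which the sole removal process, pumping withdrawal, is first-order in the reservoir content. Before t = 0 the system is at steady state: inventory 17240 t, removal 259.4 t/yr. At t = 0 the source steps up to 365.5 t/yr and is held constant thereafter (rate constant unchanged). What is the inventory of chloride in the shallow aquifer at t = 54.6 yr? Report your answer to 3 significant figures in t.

The sink rate constant is k = F₀/M₀ = 259.4/17240 = 0.01505 yr⁻¹.
Solving dM/dt = F₁ − kM with M(0) = M₀ gives M(t) = F₁/k + (M₀ − F₁/k)·e^(−kt).
F₁/k = 365.5/0.01505 = 24292 t; kt = 0.01505 × 54.6 = 0.8215, e^(−kt) = 0.4398.
M(54.6) = 24292 + (17240 − 24292) × 0.4398 = 24292 − 3101 = 21191 t.

21200 t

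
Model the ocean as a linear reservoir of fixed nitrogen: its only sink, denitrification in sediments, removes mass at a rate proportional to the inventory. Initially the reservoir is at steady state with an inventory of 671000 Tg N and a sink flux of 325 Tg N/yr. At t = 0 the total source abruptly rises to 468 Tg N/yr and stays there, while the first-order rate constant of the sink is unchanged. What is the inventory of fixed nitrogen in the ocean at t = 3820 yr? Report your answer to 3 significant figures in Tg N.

The sink rate constant is k = F₀/M₀ = 325/671000 = 0.0004844 yr⁻¹.
Solving dM/dt = F₁ − kM with M(0) = M₀ gives M(t) = F₁/k + (M₀ − F₁/k)·e^(−kt).
F₁/k = 468/0.0004844 = 966240 Tg N; kt = 0.0004844 × 3820 = 1.850, e^(−kt) = 0.1572.
M(3820) = 966240 + (671000 − 966240) × 0.1572 = 966240 − 46410 = 919830 Tg N.

920000 Tg N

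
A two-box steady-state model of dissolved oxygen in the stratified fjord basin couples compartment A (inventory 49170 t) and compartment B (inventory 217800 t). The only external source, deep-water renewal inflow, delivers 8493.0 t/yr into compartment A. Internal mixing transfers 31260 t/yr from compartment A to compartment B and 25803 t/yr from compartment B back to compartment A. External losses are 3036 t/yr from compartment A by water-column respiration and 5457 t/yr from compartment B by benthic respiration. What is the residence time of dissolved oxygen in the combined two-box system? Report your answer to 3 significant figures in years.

For the system as a whole, the A↔B exchange is internal and contributes nothing to the throughput; only the external sinks remove mass.
M_total = 49170 + 217800 = 266970 t.
ΣF_external_out = 3036 + 5457 = 8493.0 t/yr.
τ = M_total / ΣF_ext = 266970 / 8493.0 = 31.43 yr.

31.4 yr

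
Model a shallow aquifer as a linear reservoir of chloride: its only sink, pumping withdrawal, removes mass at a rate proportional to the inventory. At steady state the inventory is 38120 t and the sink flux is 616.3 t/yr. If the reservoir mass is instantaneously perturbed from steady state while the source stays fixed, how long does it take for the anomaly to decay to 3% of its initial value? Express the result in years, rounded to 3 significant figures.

For a linear reservoir the anomaly decays as exp(−t/τ) with τ = M/F = 38120/616.3 = 61.85 yr.
exp(−t/τ) = 0.03 ⇒ t = −τ ln(0.03) = 61.85 × 3.507 = 216.9 yr.

217 yr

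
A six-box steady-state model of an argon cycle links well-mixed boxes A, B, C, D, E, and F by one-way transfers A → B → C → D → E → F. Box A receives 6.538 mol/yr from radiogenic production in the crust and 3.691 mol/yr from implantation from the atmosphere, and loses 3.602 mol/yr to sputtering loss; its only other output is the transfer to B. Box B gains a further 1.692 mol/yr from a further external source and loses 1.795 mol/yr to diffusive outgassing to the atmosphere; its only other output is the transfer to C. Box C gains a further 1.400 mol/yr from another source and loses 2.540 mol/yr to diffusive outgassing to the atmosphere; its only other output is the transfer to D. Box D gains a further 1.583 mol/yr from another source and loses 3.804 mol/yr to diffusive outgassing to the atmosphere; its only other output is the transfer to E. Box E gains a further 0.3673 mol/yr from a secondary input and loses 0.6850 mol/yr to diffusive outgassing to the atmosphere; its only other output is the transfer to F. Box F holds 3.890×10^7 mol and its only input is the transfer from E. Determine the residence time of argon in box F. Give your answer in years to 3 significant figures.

Box A: F(A→B) = (6.538 + 3.691) − 3.602 = 6.6270 mol/yr.
Box B: F(B→C) = (6.6270 + 1.692) − 1.795 = 6.5240 mol/yr.
Box C: F(C→D) = (6.5240 + 1.400) − 2.540 = 5.3840 mol/yr.
Box D: F(D→E) = (5.3840 + 1.583) − 3.804 = 3.1630 mol/yr.
Box E: F(E→F) = (3.1630 + 0.3673) − 0.6850 = 2.8453 mol/yr.
Box F throughput = its input = 2.8453 mol/yr; τ = 3.890×10^7 / 2.8453 = 1.367×10^7 yr.

1.37×10^7 yr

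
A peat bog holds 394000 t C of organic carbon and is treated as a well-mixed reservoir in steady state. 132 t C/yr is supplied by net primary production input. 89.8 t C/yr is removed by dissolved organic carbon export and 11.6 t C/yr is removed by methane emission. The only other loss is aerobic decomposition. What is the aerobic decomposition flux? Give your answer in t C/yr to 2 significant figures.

31 t C/yr

At steady state ΣF_in = ΣF_out.
ΣF_in = 132.00 t C/yr.
Aerobic decomposition flux = ΣF_in − (89.8 + 11.6) = 132.00 − 101.4 = 30.60 t C/yr.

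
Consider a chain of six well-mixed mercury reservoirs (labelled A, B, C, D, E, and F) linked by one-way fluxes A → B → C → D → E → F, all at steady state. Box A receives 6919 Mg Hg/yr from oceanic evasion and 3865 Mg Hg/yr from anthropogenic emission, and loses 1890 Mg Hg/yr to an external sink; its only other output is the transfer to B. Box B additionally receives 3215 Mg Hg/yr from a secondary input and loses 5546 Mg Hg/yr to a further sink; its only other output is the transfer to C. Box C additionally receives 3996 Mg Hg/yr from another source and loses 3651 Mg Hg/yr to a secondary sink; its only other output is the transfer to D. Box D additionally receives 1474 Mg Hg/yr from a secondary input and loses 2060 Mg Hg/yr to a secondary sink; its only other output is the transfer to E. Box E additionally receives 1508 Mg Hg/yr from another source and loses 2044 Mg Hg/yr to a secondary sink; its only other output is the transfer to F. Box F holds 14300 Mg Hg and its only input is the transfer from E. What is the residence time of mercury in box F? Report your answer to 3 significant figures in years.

2.47 yr

Box A: F(A→B) = (6919 + 3865) − 1890 = 8894.0 Mg Hg/yr.
Box B: F(B→C) = (8894.0 + 3215) − 5546 = 6563.0 Mg Hg/yr.
Box C: F(C→D) = (6563.0 + 3996) − 3651 = 6908.0 Mg Hg/yr.
Box D: F(D→E) = (6908.0 + 1474) − 2060 = 6322.0 Mg Hg/yr.
Box E: F(E→F) = (6322.0 + 1508) − 2044 = 5786.0 Mg Hg/yr.
Box F throughput = its input = 5786.0 Mg Hg/yr; τ = 14300 / 5786.0 = 2.471 yr.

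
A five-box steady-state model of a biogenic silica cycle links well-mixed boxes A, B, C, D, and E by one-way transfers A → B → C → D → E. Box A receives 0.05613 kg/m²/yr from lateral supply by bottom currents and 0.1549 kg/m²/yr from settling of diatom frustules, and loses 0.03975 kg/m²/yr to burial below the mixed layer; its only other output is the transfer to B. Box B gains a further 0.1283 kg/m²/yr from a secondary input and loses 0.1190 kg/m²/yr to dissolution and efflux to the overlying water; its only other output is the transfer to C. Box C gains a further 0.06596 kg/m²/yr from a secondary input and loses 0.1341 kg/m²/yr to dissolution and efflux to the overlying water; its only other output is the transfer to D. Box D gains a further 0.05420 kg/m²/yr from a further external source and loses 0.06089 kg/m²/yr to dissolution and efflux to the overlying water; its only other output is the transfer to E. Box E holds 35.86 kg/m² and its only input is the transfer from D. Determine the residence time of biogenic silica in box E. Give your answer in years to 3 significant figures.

339 yr

Box A: F(A→B) = (0.05613 + 0.1549) − 0.03975 = 0.17128 kg/m²/yr.
Box B: F(B→C) = (0.17128 + 0.1283) − 0.1190 = 0.18058 kg/m²/yr.
Box C: F(C→D) = (0.18058 + 0.06596) − 0.1341 = 0.11244 kg/m²/yr.
Box D: F(D→E) = (0.11244 + 0.05420) − 0.06089 = 0.10575 kg/m²/yr.
Box E throughput = its input = 0.10575 kg/m²/yr; τ = 35.86 / 0.10575 = 339.1 yr.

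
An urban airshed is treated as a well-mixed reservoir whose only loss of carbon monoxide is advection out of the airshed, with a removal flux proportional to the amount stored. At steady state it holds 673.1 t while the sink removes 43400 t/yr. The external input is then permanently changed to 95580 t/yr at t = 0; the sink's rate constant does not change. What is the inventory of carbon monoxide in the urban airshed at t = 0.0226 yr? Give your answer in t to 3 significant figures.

1290 t

Residence time τ = M₀/F₀ = 0.01551 yr. The eventual steady state is M_∞ = M₀·(F₁/F₀) = 673.1 × 95580/43400 = 1482.4 t.
The anomaly ΔM(t) = M(t) − M_∞ decays as ΔM₀·e^(−t/τ) with ΔM₀ = 673.1 − 1482.4 = −809.3 t.
At t = 0.0226 yr, e^(−t/τ) = e^(−1.457) = 0.2329, so ΔM = −188.5 t and M = 1482.4 − 188.5 = 1293.9 t.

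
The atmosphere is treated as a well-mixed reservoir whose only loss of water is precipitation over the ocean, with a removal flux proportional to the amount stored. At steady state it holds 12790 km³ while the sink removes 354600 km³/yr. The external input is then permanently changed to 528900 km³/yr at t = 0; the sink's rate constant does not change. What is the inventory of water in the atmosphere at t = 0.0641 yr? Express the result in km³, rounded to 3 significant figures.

τ = M₀/F₀ = 12790/354600 = 0.03607 yr; rate constant k = 1/τ.
New steady state M_∞ = F₁/k = F₁·τ = 528900 × 0.03607 = 19077 km³.
M(t) = M_∞ + (M₀ − M_∞)·e^(−t/τ); t/τ = 0.0641/0.03607 = 1.777, so e^(−t/τ) = 0.1691.
M(t) = 19077 − 6287 × 0.1691 = 18014 km³.

18000 km³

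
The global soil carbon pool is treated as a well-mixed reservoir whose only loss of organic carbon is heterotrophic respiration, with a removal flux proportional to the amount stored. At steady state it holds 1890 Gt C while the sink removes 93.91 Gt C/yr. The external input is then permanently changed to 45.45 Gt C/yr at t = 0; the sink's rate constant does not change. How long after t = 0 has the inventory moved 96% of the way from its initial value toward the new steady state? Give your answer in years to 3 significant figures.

τ = M₀/F₀ = 1890/93.91 = 20.13 yr.
The remaining gap fraction is e^(−t/τ); 96% covered ⇒ e^(−t/τ) = 0.0400.
t = −τ ln(0.0400) = 20.13 × 3.219 = 64.78 yr.

64.8 yr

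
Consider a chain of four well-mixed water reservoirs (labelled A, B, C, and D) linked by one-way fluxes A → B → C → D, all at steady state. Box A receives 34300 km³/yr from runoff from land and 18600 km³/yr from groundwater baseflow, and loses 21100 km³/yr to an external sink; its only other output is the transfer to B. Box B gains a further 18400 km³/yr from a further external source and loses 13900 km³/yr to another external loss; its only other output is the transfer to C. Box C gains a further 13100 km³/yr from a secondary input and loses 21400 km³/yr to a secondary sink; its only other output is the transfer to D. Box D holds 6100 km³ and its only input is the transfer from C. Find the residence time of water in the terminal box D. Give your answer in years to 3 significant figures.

0.218 yr

Box A: F(A→B) = (34300 + 18600) − 21100 = 31800 km³/yr.
Box B: F(B→C) = (31800 + 18400) − 13900 = 36300 km³/yr.
Box C: F(C→D) = (36300 + 13100) − 21400 = 28000 km³/yr.
Box D throughput = its input = 28000 km³/yr; τ = 6100 / 28000 = 0.2179 yr.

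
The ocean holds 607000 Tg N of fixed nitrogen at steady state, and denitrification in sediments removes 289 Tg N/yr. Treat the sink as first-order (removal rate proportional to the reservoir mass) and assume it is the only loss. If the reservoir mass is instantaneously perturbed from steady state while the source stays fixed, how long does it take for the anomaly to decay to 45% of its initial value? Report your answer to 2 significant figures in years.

For a linear reservoir the anomaly decays as exp(−t/τ) with τ = M/F = 607000/289 = 2100 yr.
exp(−t/τ) = 0.45 ⇒ t = −τ ln(0.45) = 2100 × 0.7985 = 1677 yr.

1700 yr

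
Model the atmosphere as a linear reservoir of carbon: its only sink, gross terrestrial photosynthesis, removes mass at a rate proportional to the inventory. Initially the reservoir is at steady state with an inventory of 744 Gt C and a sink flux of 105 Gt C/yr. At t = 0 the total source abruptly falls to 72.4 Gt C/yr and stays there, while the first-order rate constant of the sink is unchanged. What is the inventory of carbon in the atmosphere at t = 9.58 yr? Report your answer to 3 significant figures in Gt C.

Residence time τ = M₀/F₀ = 7.086 yr. The eventual steady state is M_∞ = M₀·(F₁/F₀) = 744 × 72.4/105 = 513.01 Gt C.
The anomaly ΔM(t) = M(t) − M_∞ decays as ΔM₀·e^(−t/τ) with ΔM₀ = 744 − 513.01 = 231.0 Gt C.
At t = 9.58 yr, e^(−t/τ) = e^(−1.352) = 0.2587, so ΔM = 59.76 Gt C and M = 513.01 + 59.76 = 572.77 Gt C.

573 Gt C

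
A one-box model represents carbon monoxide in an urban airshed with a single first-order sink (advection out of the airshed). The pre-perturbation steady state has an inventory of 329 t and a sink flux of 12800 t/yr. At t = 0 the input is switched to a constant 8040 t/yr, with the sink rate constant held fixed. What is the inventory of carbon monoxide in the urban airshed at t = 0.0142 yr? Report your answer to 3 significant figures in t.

277 t

τ = M₀/F₀ = 329/12800 = 0.02570 yr; rate constant k = 1/τ.
New steady state M_∞ = F₁/k = F₁·τ = 8040 × 0.02570 = 206.65 t.
M(t) = M_∞ + (M₀ − M_∞)·e^(−t/τ); t/τ = 0.0142/0.02570 = 0.5525, so e^(−t/τ) = 0.5755.
M(t) = 206.65 + 122.3 × 0.5755 = 277.07 t.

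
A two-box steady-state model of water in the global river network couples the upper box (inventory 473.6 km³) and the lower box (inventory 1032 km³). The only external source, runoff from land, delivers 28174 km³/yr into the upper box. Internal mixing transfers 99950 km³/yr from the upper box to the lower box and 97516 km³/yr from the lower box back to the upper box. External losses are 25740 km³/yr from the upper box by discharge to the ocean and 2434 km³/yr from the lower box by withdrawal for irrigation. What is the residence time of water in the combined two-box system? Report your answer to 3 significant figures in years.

0.0534 yr

Residence time in the combined system uses the total inventory and the total *external* removal — internal exchanges between the two boxes cancel.
M_total = 473.6 + 1032 = 1505.6 km³.
ΣF_external_out = 25740 + 2434 = 28174 km³/yr.
τ = M_total / ΣF_ext = 1505.6 / 28174 = 0.05344 yr.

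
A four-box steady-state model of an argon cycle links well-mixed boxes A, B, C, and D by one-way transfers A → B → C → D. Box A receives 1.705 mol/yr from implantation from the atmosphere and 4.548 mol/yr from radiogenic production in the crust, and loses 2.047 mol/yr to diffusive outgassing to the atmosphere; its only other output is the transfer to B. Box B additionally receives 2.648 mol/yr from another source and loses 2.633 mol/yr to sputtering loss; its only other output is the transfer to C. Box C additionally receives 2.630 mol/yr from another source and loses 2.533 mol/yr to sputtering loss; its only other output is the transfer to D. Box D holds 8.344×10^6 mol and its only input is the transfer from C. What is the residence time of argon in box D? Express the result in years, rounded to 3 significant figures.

1.93×10^6 yr

Box A: F(A→B) = (1.705 + 4.548) − 2.047 = 4.2060 mol/yr.
Box B: F(B→C) = (4.2060 + 2.648) − 2.633 = 4.2210 mol/yr.
Box C: F(C→D) = (4.2210 + 2.630) − 2.533 = 4.3180 mol/yr.
Box D throughput = its input = 4.3180 mol/yr; τ = 8.344×10^6 / 4.3180 = 1.932×10^6 yr.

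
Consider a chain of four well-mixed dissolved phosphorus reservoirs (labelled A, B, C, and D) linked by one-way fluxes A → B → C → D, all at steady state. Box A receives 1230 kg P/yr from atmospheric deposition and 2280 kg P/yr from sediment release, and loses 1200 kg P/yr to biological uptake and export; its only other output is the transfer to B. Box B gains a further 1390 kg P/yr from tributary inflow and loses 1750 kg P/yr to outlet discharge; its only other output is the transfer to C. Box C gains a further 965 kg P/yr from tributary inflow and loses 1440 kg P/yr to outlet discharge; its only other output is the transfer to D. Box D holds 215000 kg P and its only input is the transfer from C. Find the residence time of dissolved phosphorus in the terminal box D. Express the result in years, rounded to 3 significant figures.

Box A: F(A→B) = (1230 + 2280) − 1200 = 2310.0 kg P/yr.
Box B: F(B→C) = (2310.0 + 1390) − 1750 = 1950.0 kg P/yr.
Box C: F(C→D) = (1950.0 + 965) − 1440 = 1475.0 kg P/yr.
Box D throughput = its input = 1475.0 kg P/yr; τ = 215000 / 1475.0 = 145.8 yr.

146 yr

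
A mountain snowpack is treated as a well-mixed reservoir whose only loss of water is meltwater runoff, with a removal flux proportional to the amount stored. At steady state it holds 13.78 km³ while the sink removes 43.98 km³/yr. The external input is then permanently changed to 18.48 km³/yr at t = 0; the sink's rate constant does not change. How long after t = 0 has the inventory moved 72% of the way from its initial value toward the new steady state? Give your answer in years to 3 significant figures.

τ = M₀/F₀ = 13.78/43.98 = 0.3133 yr.
The remaining gap fraction is e^(−t/τ); 72% covered ⇒ e^(−t/τ) = 0.280.
t = −τ ln(0.280) = 0.3133 × 1.273 = 0.3989 yr.

0.399 yr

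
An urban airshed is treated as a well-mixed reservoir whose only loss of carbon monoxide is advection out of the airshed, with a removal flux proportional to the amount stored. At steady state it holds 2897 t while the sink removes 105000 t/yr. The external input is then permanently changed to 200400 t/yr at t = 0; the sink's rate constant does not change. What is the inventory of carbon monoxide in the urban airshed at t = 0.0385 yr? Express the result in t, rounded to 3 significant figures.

4880 t

The sink rate constant is k = F₀/M₀ = 105000/2897 = 36.24 yr⁻¹.
Solving dM/dt = F₁ − kM with M(0) = M₀ gives M(t) = F₁/k + (M₀ − F₁/k)·e^(−kt).
F₁/k = 200400/36.24 = 5529.1 t; kt = 36.24 × 0.0385 = 1.395, e^(−kt) = 0.2477.
M(0.0385) = 5529.1 + (2897 − 5529.1) × 0.2477 = 5529.1 − 652.1 = 4877.1 t.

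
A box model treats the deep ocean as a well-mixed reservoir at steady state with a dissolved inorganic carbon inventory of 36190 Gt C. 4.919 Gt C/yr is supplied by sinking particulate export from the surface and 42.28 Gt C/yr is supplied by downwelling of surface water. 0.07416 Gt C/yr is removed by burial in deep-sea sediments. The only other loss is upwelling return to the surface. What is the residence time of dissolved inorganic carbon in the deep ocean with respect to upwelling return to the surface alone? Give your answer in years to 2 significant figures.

At steady state ΣF_in = ΣF_out.
ΣF_in = 4.919 + 42.28 = 47.199 Gt C/yr.
Upwelling return to the surface flux = ΣF_in − (0.07416) = 47.199 − 0.07416 = 47.12 Gt C/yr.
τ = M / F = 36190 / 47.12 = 768.0 yr.

770 yr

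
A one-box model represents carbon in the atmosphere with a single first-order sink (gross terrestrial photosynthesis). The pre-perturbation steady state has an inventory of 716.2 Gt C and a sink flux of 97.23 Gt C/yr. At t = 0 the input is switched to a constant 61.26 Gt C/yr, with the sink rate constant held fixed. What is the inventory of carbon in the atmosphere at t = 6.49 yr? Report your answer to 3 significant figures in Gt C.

Residence time τ = M₀/F₀ = 7.366 yr. The eventual steady state is M_∞ = M₀·(F₁/F₀) = 716.2 × 61.26/97.23 = 451.24 Gt C.
The anomaly ΔM(t) = M(t) − M_∞ decays as ΔM₀·e^(−t/τ) with ΔM₀ = 716.2 − 451.24 = 265.0 Gt C.
At t = 6.49 yr, e^(−t/τ) = e^(−0.8811) = 0.4143, so ΔM = 109.8 Gt C and M = 451.24 + 109.8 = 561.03 Gt C.

561 Gt C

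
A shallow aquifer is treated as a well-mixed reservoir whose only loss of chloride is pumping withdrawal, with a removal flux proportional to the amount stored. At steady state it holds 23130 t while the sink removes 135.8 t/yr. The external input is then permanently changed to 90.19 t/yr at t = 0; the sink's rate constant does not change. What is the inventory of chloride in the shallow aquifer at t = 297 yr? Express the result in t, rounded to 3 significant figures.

Residence time τ = M₀/F₀ = 170.3 yr. The eventual steady state is M_∞ = M₀·(F₁/F₀) = 23130 × 90.19/135.8 = 15362 t.
The anomaly ΔM(t) = M(t) − M_∞ decays as ΔM₀·e^(−t/τ) with ΔM₀ = 23130 − 15362 = 7768 t.
At t = 297 yr, e^(−t/τ) = e^(−1.744) = 0.1749, so ΔM = 1358 t and M = 15362 + 1358 = 16720 t.

16700 t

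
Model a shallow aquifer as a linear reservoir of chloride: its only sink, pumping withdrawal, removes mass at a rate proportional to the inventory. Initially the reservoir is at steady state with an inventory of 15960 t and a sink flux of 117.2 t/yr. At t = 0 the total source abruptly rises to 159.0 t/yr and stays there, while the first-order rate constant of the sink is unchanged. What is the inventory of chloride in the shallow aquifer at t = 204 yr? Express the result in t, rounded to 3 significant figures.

20400 t

τ = M₀/F₀ = 15960/117.2 = 136.2 yr; rate constant k = 1/τ.
New steady state M_∞ = F₁/k = F₁·τ = 159.0 × 136.2 = 21652 t.
M(t) = M_∞ + (M₀ − M_∞)·e^(−t/τ); t/τ = 204/136.2 = 1.498, so e^(−t/τ) = 0.2236.
M(t) = 21652 − 5692 × 0.2236 = 20380 t.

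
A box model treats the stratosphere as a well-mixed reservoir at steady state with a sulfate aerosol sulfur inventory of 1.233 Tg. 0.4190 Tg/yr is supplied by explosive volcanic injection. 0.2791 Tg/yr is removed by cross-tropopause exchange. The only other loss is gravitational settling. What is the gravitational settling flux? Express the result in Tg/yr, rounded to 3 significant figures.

At steady state ΣF_in = ΣF_out.
ΣF_in = 0.41900 Tg/yr.
Gravitational settling flux = ΣF_in − (0.2791) = 0.41900 − 0.2791 = 0.1399 Tg/yr.

0.140 Tg/yr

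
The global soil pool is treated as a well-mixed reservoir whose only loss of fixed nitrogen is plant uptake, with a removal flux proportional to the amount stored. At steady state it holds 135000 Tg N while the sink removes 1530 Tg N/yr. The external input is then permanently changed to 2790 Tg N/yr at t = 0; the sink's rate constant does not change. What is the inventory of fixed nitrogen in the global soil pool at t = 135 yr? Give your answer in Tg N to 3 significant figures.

Residence time τ = M₀/F₀ = 88.24 yr. The eventual steady state is M_∞ = M₀·(F₁/F₀) = 135000 × 2790/1530 = 246180 Tg N.
The anomaly ΔM(t) = M(t) − M_∞ decays as ΔM₀·e^(−t/τ) with ΔM₀ = 135000 − 246180 = −111200 Tg N.
At t = 135 yr, e^(−t/τ) = e^(−1.530) = 0.2165, so ΔM = −24070 Tg N and M = 246180 − 24070 = 222100 Tg N.

222000 Tg N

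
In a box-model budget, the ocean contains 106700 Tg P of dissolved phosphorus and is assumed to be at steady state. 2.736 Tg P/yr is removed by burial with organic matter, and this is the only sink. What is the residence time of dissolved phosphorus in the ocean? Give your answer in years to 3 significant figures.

τ = M / F = 106700 / 2.736 = 39000 yr.

39000 yr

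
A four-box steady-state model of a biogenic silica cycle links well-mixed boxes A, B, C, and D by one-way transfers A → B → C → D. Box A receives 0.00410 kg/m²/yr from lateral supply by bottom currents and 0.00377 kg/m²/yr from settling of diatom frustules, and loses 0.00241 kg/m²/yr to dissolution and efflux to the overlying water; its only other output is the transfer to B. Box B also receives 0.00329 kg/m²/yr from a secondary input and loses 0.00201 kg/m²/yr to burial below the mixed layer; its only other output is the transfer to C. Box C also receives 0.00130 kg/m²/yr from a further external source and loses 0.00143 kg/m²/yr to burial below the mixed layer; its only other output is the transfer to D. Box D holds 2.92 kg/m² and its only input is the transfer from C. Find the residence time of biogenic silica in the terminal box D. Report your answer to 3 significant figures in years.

442 yr

Box A: F(A→B) = (0.00410 + 0.00377) − 0.00241 = 0.0054600 kg/m²/yr.
Box B: F(B→C) = (0.0054600 + 0.00329) − 0.00201 = 0.0067400 kg/m²/yr.
Box C: F(C→D) = (0.0067400 + 0.00130) − 0.00143 = 0.0066100 kg/m²/yr.
Box D throughput = its input = 0.0066100 kg/m²/yr; τ = 2.92 / 0.0066100 = 441.8 yr.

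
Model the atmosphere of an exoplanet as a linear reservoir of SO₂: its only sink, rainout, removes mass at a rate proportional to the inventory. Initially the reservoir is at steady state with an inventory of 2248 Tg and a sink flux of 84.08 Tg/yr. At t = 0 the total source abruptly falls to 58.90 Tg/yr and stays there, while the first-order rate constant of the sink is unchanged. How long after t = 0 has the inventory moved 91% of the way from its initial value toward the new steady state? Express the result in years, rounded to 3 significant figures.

τ = M₀/F₀ = 2248/84.08 = 26.74 yr.
The remaining gap fraction is e^(−t/τ); 91% covered ⇒ e^(−t/τ) = 0.0900.
t = −τ ln(0.0900) = 26.74 × 2.408 = 64.38 yr.

64.4 yr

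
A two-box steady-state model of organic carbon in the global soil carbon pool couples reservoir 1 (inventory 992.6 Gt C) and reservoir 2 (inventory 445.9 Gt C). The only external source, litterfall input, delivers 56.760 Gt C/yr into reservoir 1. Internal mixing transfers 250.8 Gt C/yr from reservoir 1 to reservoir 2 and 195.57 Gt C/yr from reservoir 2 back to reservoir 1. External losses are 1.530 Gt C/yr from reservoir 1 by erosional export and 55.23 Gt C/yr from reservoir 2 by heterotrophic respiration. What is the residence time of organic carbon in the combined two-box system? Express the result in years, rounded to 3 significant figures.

Treat the two boxes together as one reservoir: the mixing fluxes between them are internal recycling, so τ = ΣM / Σ(external losses).
M_total = 992.6 + 445.9 = 1438.5 Gt C.
ΣF_external_out = 1.530 + 55.23 = 56.760 Gt C/yr.
τ = M_total / ΣF_ext = 1438.5 / 56.760 = 25.34 yr.

25.3 yr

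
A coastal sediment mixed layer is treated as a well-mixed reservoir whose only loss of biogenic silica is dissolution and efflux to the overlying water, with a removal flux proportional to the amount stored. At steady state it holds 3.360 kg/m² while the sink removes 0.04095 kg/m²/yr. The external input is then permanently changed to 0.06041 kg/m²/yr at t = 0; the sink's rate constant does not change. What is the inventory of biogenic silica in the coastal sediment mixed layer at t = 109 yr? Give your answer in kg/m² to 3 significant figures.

4.53 kg/m²

τ = M₀/F₀ = 3.360/0.04095 = 82.05 yr; rate constant k = 1/τ.
New steady state M_∞ = F₁/k = F₁·τ = 0.06041 × 82.05 = 4.9567 kg/m².
M(t) = M_∞ + (M₀ − M_∞)·e^(−t/τ); t/τ = 109/82.05 = 1.328, so e^(−t/τ) = 0.2649.
M(t) = 4.9567 − 1.597 × 0.2649 = 4.5338 kg/m².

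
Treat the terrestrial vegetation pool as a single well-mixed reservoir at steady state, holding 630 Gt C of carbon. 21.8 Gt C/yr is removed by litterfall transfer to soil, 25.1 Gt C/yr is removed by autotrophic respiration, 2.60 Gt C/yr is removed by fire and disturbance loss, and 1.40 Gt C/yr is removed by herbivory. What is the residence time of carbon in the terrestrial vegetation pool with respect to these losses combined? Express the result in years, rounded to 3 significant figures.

Total removal = 21.80 + 25.10 + 2.600 + 1.400 = 50.900 Gt C/yr.
τ = M / ΣF_out = 630 / 50.900 = 12.38 yr.

12.4 yr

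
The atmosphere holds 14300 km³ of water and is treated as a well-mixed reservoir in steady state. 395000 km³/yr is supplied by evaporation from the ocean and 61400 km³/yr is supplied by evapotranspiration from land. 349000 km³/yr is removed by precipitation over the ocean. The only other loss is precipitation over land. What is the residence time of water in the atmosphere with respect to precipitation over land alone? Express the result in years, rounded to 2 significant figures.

At steady state ΣF_in = ΣF_out.
ΣF_in = 395000 + 61400 = 456400 km³/yr.
Precipitation over land flux = ΣF_in − (349000) = 456400 − 349000 = 107400 km³/yr.
τ = M / F = 14300 / 107400 = 0.1331 yr.

0.13 yr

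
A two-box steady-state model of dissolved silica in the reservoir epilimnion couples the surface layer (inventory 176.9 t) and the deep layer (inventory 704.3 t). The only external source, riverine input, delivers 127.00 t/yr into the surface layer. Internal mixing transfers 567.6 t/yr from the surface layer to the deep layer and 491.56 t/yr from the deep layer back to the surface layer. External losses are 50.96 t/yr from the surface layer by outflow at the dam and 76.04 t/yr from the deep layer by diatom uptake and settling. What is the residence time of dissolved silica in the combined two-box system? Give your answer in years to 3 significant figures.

6.94 yr

Residence time in the combined system uses the total inventory and the total *external* removal — internal exchanges between the two boxes cancel.
M_total = 176.9 + 704.3 = 881.20 t.
ΣF_external_out = 50.96 + 76.04 = 127.00 t/yr.
τ = M_total / ΣF_ext = 881.20 / 127.00 = 6.939 yr.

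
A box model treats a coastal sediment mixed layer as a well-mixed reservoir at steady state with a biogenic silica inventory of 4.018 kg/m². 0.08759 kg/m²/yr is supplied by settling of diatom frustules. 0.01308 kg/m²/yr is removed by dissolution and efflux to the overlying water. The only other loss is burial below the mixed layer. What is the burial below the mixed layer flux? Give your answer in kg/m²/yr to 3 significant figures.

At steady state ΣF_in = ΣF_out.
ΣF_in = 0.087590 kg/m²/yr.
Burial below the mixed layer flux = ΣF_in − (0.01308) = 0.087590 − 0.01308 = 0.07451 kg/m²/yr.

0.0745 kg/m²/yr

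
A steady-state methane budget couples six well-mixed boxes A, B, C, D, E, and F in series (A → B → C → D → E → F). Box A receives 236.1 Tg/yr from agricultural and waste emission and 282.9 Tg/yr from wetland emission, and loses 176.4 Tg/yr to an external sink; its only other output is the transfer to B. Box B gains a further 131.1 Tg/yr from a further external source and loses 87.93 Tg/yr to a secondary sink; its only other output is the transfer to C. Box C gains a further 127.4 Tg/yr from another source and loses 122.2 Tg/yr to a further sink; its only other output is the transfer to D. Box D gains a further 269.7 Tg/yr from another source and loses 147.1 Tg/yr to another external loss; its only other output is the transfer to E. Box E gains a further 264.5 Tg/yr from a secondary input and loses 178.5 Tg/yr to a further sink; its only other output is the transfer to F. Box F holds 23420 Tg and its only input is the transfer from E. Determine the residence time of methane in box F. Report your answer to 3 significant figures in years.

39.1 yr

Box A: F(A→B) = (236.1 + 282.9) − 176.4 = 342.60 Tg/yr.
Box B: F(B→C) = (342.60 + 131.1) − 87.93 = 385.77 Tg/yr.
Box C: F(C→D) = (385.77 + 127.4) − 122.2 = 390.97 Tg/yr.
Box D: F(D→E) = (390.97 + 269.7) − 147.1 = 513.57 Tg/yr.
Box E: F(E→F) = (513.57 + 264.5) − 178.5 = 599.57 Tg/yr.
Box F throughput = its input = 599.57 Tg/yr; τ = 23420 / 599.57 = 39.06 yr.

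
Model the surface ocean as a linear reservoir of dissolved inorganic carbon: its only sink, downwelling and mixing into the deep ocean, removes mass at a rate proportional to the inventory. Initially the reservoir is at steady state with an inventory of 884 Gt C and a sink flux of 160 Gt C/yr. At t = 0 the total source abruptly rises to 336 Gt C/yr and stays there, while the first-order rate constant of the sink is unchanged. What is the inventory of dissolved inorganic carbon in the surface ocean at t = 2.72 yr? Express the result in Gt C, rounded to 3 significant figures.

1260 Gt C

τ = M₀/F₀ = 884/160 = 5.525 yr; rate constant k = 1/τ.
New steady state M_∞ = F₁/k = F₁·τ = 336 × 5.525 = 1856.4 Gt C.
M(t) = M_∞ + (M₀ − M_∞)·e^(−t/τ); t/τ = 2.72/5.525 = 0.4923, so e^(−t/τ) = 0.6112.
M(t) = 1856.4 − 972.4 × 0.6112 = 1262.1 Gt C.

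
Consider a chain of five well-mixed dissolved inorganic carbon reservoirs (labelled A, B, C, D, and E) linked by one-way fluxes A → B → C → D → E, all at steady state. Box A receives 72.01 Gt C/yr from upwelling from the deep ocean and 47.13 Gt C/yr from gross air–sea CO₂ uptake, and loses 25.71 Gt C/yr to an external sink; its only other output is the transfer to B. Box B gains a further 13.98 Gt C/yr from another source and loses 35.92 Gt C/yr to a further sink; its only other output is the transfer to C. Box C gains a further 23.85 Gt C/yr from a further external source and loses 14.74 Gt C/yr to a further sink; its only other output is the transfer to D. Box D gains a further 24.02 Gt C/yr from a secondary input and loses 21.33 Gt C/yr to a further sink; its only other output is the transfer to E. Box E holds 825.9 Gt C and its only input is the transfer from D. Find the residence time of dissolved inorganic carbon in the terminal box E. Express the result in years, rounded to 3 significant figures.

Box A: F(A→B) = (72.01 + 47.13) − 25.71 = 93.430 Gt C/yr.
Box B: F(B→C) = (93.430 + 13.98) − 35.92 = 71.490 Gt C/yr.
Box C: F(C→D) = (71.490 + 23.85) − 14.74 = 80.600 Gt C/yr.
Box D: F(D→E) = (80.600 + 24.02) − 21.33 = 83.290 Gt C/yr.
Box E throughput = its input = 83.290 Gt C/yr; τ = 825.9 / 83.290 = 9.916 yr.

9.92 yr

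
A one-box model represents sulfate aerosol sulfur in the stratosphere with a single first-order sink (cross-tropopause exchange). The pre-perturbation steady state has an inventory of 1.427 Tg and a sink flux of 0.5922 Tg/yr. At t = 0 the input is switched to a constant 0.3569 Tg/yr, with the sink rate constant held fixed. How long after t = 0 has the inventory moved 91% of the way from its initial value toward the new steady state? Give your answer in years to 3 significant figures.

τ = M₀/F₀ = 1.427/0.5922 = 2.410 yr.
The remaining gap fraction is e^(−t/τ); 91% covered ⇒ e^(−t/τ) = 0.0900.
t = −τ ln(0.0900) = 2.410 × 2.408 = 5.802 yr.

5.80 yr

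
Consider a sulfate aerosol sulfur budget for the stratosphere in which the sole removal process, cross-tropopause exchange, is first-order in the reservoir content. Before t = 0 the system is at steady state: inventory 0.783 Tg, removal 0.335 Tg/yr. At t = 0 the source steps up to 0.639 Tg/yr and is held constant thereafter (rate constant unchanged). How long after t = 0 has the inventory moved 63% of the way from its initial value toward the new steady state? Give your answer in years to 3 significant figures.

2.32 yr

τ = M₀/F₀ = 0.783/0.335 = 2.337 yr.
The remaining gap fraction is e^(−t/τ); 63% covered ⇒ e^(−t/τ) = 0.370.
t = −τ ln(0.370) = 2.337 × 0.9943 = 2.324 yr.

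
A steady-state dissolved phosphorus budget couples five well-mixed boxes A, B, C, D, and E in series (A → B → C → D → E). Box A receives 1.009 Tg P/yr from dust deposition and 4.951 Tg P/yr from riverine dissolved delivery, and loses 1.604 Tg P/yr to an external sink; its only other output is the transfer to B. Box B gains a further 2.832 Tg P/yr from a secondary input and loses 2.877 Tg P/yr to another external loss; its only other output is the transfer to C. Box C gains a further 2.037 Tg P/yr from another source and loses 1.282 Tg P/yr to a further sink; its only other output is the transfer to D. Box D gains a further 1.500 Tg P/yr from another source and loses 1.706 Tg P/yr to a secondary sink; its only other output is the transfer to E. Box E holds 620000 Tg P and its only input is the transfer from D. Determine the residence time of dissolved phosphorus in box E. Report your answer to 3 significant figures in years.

128000 yr

Box A: F(A→B) = (1.009 + 4.951) − 1.604 = 4.3560 Tg P/yr.
Box B: F(B→C) = (4.3560 + 2.832) − 2.877 = 4.3110 Tg P/yr.
Box C: F(C→D) = (4.3110 + 2.037) − 1.282 = 5.0660 Tg P/yr.
Box D: F(D→E) = (5.0660 + 1.500) − 1.706 = 4.8600 Tg P/yr.
Box E throughput = its input = 4.8600 Tg P/yr; τ = 620000 / 4.8600 = 127600 yr.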